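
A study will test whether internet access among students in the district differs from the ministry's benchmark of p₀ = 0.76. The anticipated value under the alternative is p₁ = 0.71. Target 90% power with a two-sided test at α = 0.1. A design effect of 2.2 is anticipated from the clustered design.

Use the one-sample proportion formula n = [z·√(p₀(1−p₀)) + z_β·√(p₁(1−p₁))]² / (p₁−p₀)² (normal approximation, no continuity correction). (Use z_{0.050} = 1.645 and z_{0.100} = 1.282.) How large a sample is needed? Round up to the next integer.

n = 1452

n = [z_{α/2}·√(p₀q₀) + z_β·√(p₁q₁)]² / (p₁ − p₀)²
  = [1.645·√(0.76·0.24) + 1.282·√(0.71·0.29)]² / (-0.05)²
  = [1.645·0.4271 + 1.282·0.4538]² / 0.0025
  = [1.2843]² / 0.0025
  = 659.74
Design effect: 2.2 × 659.74 = 1451.44.
Round up → n = 1452.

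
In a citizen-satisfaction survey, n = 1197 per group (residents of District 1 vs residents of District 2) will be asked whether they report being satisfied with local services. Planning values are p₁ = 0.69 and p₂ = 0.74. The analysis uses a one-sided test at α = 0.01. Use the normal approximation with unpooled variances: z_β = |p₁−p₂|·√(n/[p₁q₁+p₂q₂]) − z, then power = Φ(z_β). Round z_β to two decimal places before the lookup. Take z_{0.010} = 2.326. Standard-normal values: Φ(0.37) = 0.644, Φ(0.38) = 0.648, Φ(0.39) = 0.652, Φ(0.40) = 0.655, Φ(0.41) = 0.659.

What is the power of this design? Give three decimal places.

z_β = |p₁−p₂|·√(n/[p₁q₁+p₂q₂]) − z_α
    = 0.05 · √(1197/0.4063) − 2.326
    = 0.05 · 54.2780 − 2.326
    = 2.7139 − 2.326 = 0.3879 → 0.39
Power = Φ(0.39) = 0.652.

Power ≈ 0.652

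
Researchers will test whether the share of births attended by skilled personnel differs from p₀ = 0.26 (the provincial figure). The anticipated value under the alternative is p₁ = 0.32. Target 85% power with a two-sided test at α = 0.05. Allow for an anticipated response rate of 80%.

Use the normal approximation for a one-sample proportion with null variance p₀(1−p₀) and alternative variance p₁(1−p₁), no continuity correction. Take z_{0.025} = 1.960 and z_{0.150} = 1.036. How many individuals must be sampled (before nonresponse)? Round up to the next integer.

n = 627

n = [z_{α/2}·√(p₀q₀) + z_β·√(p₁q₁)]² / (p₁ − p₀)²
  = [1.960·√(0.26·0.74) + 1.036·√(0.32·0.68)]² / (0.06)²
  = [1.960·0.4386 + 1.036·0.4665]² / 0.0036
  = [1.3430]² / 0.0036
  = 501.01
Adjust for 80% response: 501.01 / 0.80 = 626.26.
Round up → n = 627.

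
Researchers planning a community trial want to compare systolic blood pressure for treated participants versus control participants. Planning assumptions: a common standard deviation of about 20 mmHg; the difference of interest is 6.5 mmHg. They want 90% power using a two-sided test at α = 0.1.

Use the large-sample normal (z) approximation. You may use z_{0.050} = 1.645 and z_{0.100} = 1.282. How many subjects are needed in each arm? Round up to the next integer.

n = 163 per group

n = (z_{α/2} + z_β)² · (σ₁² + σ₂²) / δ²
  = (1.645 + 1.282)² · (2·20² = 800) / 6.5²
  = 8.5673 · 800 / 42.25
  = 162.22
Round up → n = 163 per group.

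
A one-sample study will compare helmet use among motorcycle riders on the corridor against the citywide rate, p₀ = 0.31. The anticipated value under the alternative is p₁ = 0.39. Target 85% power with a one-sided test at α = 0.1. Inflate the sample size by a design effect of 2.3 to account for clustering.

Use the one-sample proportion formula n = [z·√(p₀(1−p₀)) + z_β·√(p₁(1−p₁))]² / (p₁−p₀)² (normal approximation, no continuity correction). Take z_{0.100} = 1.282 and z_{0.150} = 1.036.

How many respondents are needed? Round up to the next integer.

n = 434

n = [z_α·√(p₀q₀) + z_β·√(p₁q₁)]² / (p₁ − p₀)²
  = [1.282·√(0.31·0.69) + 1.036·√(0.39·0.61)]² / (0.08)²
  = [1.282·0.4625 + 1.036·0.4877]² / 0.0064
  = [1.0982]² / 0.0064
  = 188.45
Design effect: 2.3 × 188.45 = 433.44.
Round up → n = 434.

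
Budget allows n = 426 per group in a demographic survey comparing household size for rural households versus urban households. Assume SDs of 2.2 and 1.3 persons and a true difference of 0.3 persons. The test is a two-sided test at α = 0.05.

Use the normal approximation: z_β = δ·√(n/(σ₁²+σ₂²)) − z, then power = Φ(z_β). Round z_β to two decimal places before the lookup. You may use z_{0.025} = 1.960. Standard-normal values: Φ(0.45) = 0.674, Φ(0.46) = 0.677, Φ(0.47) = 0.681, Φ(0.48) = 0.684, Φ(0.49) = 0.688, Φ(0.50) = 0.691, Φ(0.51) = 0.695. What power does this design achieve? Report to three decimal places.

Power ≈ 0.677

z_β = δ·√(n/(σ₁²+σ₂²)) − z_{α/2}
    = 0.3 · √(426/6.53) − 1.960
    = 0.3 · 8.07697 − 1.960
    = 2.4231 − 1.960 = 0.4631 → 0.46
Power = Φ(0.46) = 0.677.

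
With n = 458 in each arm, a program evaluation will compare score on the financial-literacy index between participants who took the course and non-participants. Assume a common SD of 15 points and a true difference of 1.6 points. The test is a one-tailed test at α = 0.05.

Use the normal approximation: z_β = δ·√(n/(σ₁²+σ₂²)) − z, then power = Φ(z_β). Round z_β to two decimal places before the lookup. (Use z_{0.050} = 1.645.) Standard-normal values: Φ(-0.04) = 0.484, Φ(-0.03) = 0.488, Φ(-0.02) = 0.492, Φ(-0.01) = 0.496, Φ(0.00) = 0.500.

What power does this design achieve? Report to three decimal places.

Power ≈ 0.488

z_β = δ·√(n/(σ₁²+σ₂²)) − z_α
    = 1.6 · √(458/450) − 1.645
    = 1.6 · 1.00885 − 1.645
    = 1.6142 − 1.645 = -0.0308 → -0.03
Power = Φ(-0.03) = 0.488.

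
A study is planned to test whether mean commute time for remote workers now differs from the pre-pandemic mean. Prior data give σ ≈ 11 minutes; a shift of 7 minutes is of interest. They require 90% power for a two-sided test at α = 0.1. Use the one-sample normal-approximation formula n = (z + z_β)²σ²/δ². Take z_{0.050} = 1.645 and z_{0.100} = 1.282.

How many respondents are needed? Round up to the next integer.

n = 22

n = (z_{α/2} + z_β)² · σ² / δ²
  = (1.645 + 1.282)² · 11² / 7²
  = 8.5673 · 121 / 49
  = 21.16
Round up → n = 22.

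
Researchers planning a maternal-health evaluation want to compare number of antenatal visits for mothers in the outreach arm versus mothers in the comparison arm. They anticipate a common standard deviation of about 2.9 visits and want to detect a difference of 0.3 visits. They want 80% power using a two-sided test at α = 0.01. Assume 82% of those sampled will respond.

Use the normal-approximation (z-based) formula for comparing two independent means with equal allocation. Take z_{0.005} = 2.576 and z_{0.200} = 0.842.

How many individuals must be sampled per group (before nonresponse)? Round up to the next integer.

n = (z_{α/2} + z_β)² · (σ₁² + σ₂²) / δ²
  = (2.576 + 0.842)² · (2·2.9² = 16.82) / 0.3²
  = 11.6827 · 16.82 / 0.09
  = 2183.37
Adjust for 82% response: 2183.37 / 0.82 = 2662.65.
Round up → n = 2663 per group.

n = 2663 per group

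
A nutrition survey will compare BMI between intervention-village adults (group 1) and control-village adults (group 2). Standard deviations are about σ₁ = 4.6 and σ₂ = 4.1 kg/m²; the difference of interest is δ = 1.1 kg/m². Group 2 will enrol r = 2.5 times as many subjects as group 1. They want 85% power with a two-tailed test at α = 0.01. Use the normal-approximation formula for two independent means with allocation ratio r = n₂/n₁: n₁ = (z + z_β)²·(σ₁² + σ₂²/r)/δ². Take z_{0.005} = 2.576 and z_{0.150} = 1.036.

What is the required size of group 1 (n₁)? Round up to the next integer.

n₁ = 301

n₁ = (z_{α/2} + z_β)² · (σ₁² + σ₂²/r) / δ²
   = (2.576 + 1.036)² · (4.6² + 4.1²/2.5) / 1.1²
   = 13.0465 · (21.16 + 6.724) / 1.21
   = 13.0465 · 27.884 / 1.21
   = 300.65
Round up → n₁ = 301; n₂ = r·n₁ = 2.5 × 301 = 753.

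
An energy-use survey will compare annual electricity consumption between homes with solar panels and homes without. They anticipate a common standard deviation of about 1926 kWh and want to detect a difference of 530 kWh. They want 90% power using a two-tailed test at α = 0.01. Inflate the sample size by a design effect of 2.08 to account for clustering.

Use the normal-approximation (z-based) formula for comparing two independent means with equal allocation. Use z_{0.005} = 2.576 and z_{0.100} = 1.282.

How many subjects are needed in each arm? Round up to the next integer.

n = 818 per group

n = (z_{α/2} + z_β)² · (σ₁² + σ₂²) / δ²
  = (2.576 + 1.282)² · (2·1926² = 7418952) / 530²
  = 14.8842 · 7418952 / 280900
  = 393.11
Design effect: 2.08 × 393.11 = 817.67.
Round up → n = 818 per group.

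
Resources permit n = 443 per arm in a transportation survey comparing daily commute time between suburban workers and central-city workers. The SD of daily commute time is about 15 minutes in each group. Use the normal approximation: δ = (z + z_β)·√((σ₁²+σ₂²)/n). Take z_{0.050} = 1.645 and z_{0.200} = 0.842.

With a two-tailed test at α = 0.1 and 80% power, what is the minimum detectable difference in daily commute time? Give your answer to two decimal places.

Minimum detectable difference ≈ 2.51 minutes

δ = (z_{α/2} + z_β) · √((σ₁²+σ₂²)/n)
  = (1.645 + 0.842) · √(450/443)
  = 2.487 · √1.0158
  = 2.487 · 1.0079
  = 2.5066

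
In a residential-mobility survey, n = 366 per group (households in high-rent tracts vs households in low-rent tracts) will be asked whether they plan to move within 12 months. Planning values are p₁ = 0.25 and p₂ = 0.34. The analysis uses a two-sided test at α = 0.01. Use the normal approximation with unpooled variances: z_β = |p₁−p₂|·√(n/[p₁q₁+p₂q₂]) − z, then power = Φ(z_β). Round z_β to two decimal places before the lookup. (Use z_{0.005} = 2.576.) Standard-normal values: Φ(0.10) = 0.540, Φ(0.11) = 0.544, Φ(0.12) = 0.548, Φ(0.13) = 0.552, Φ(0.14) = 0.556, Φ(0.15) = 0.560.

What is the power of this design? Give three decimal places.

z_β = |p₁−p₂|·√(n/[p₁q₁+p₂q₂]) − z_{α/2}
    = 0.09 · √(366/0.4119) − 2.576
    = 0.09 · 29.8088 − 2.576
    = 2.6828 − 2.576 = 0.1068 → 0.11
Power = Φ(0.11) = 0.544.

Power ≈ 0.544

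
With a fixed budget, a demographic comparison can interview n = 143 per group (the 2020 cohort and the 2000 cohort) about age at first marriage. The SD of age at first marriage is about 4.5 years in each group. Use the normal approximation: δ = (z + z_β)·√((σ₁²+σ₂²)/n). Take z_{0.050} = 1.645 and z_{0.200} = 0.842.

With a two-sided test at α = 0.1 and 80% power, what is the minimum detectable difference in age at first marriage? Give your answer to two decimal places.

δ = (z_{α/2} + z_β) · √((σ₁²+σ₂²)/n)
  = (1.645 + 0.842) · √(40.5/143)
  = 2.487 · √0.28322
  = 2.487 · 0.5322
  = 1.3235

Minimum detectable difference ≈ 1.32 years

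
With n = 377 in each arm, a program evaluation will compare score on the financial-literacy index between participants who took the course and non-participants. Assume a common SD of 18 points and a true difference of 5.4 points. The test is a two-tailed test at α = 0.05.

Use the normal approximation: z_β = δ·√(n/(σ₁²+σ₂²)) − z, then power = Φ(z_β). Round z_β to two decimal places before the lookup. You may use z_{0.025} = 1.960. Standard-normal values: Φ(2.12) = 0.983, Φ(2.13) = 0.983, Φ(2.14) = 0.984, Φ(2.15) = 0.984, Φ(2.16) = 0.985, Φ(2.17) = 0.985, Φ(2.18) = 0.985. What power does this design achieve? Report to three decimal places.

Power ≈ 0.985

z_β = δ·√(n/(σ₁²+σ₂²)) − z_{α/2}
    = 5.4 · √(377/648) − 1.960
    = 5.4 · 0.76275 − 1.960
    = 4.1189 − 1.960 = 2.1589 → 2.16
Power = Φ(2.16) = 0.985.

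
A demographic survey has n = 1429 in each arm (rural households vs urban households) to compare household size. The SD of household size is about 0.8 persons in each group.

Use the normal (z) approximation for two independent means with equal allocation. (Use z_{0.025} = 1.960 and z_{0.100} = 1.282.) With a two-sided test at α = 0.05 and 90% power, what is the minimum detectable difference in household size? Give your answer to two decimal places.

Minimum detectable difference ≈ 0.10 persons

δ = (z_{α/2} + z_β) · √((σ₁²+σ₂²)/n)
  = (1.960 + 1.282) · √(1.28/1429)
  = 3.242 · √0.0009
  = 3.242 · 0.0299
  = 0.0970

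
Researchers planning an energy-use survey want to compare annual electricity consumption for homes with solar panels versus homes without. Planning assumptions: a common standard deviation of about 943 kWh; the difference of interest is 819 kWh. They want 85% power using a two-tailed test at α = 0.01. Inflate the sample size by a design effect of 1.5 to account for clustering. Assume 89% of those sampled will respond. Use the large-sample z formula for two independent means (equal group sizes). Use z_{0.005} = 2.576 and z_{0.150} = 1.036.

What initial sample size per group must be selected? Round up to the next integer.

n = (z_{α/2} + z_β)² · (σ₁² + σ₂²) / δ²
  = (2.576 + 1.036)² · (2·943² = 1778498) / 819²
  = 13.0465 · 1778498 / 670761
  = 34.59
Design effect: 1.5 × 34.59 = 51.89.
Adjust for 89% response: 51.89 / 0.89 = 58.30.
Round up → n = 59 per group.

n = 59 per group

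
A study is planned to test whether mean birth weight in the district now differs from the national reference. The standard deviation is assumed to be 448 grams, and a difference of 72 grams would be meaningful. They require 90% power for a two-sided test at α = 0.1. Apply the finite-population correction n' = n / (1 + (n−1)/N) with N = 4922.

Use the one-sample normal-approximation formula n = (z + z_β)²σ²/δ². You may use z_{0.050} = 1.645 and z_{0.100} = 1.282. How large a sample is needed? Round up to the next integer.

n = (z_{α/2} + z_β)² · σ² / δ²
  = (1.645 + 1.282)² · 448² / 72²
  = 8.5673 · 200704 / 5184
  = 331.69
Finite-population correction (N = 4922): 331.69 / (1 + (331.69 − 1)/4922) = 310.81.
Round up → n = 311.

n = 311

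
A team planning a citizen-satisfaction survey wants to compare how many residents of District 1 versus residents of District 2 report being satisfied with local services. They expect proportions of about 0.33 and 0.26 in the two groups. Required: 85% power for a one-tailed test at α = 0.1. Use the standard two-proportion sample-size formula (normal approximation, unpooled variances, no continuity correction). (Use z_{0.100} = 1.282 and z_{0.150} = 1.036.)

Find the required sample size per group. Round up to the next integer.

n = (z_α + z_β)² · [p₁(1−p₁) + p₂(1−p₂)] / (p₁ − p₂)²
  = (1.282 + 1.036)² · (0.33·0.67 + 0.26·0.74) / (0.07)²
  = (2.318)² · (0.2211 + 0.1924) / 0.0049
  = 5.3731 · 0.4135 / 0.0049
  = 453.43
Round up → n = 454 per group.

n = 454 per group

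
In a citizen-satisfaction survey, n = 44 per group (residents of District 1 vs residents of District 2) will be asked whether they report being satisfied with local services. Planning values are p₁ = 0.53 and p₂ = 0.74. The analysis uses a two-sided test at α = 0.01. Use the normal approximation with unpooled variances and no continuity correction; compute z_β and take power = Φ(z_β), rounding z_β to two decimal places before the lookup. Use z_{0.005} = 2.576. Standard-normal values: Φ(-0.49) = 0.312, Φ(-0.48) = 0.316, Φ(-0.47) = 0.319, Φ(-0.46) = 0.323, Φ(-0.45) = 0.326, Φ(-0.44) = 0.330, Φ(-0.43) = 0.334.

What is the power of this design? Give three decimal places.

z_β = |p₁−p₂|·√(n/[p₁q₁+p₂q₂]) − z_{α/2}
    = 0.21 · √(44/0.4415) − 2.576
    = 0.21 · 9.9830 − 2.576
    = 2.0964 − 2.576 = -0.4796 → -0.48
Power = Φ(-0.48) = 0.316.

Power ≈ 0.316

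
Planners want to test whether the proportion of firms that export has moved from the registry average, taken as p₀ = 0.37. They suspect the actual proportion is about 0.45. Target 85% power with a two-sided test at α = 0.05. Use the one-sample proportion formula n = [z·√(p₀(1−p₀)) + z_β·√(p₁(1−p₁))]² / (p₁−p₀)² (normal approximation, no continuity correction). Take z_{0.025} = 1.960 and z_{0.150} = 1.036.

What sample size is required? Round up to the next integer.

n = [z_{α/2}·√(p₀q₀) + z_β·√(p₁q₁)]² / (p₁ − p₀)²
  = [1.960·√(0.37·0.63) + 1.036·√(0.45·0.55)]² / (0.08)²
  = [1.960·0.4828 + 1.036·0.4975]² / 0.0064
  = [1.4617]² / 0.0064
  = 333.84
Round up → n = 334.

n = 334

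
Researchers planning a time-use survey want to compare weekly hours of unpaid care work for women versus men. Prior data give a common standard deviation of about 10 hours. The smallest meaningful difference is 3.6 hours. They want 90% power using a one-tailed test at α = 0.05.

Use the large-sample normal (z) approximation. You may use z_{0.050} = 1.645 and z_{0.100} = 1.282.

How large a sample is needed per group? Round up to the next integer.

n = (z_α + z_β)² · (σ₁² + σ₂²) / δ²
  = (1.645 + 1.282)² · (2·10² = 200) / 3.6²
  = 8.5673 · 200 / 12.96
  = 132.21
Round up → n = 133 per group.

n = 133 per group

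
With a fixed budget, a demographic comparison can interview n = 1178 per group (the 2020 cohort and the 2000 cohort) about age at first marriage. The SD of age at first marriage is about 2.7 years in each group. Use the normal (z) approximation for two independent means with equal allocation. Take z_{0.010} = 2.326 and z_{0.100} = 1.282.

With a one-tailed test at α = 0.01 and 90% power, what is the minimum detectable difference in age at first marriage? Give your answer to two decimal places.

δ = (z_α + z_β) · √((σ₁²+σ₂²)/n)
  = (2.326 + 1.282) · √(14.58/1178)
  = 3.608 · √0.01238
  = 3.608 · 0.1113
  = 0.4014

Minimum detectable difference ≈ 0.40 years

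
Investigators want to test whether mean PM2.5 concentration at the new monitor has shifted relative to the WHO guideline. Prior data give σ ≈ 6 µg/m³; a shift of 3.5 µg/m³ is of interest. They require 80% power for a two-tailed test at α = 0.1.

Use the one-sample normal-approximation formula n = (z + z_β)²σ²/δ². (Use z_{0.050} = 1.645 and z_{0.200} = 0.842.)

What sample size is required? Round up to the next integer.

n = 19

n = (z_{α/2} + z_β)² · σ² / δ²
  = (1.645 + 0.842)² · 6² / 3.5²
  = 6.1852 · 36 / 12.25
  = 18.18
Round up → n = 19.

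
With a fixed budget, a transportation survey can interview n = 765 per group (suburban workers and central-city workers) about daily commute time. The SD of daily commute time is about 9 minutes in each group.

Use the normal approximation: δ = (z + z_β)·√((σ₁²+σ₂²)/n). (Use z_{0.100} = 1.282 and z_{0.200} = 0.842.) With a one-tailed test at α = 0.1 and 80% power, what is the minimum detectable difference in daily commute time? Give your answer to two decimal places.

Minimum detectable difference ≈ 0.98 minutes

δ = (z_α + z_β) · √((σ₁²+σ₂²)/n)
  = (1.282 + 0.842) · √(162/765)
  = 2.124 · √0.21176
  = 2.124 · 0.4602
  = 0.9774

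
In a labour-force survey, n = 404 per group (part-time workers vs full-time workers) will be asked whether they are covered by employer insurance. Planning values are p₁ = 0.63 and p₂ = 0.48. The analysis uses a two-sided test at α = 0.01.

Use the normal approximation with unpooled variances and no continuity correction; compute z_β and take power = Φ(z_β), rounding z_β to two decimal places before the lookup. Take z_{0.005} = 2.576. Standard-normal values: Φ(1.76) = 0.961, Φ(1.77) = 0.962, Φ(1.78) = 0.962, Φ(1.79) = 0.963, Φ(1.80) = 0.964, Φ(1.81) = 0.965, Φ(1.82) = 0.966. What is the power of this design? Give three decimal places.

z_β = |p₁−p₂|·√(n/[p₁q₁+p₂q₂]) − z_{α/2}
    = 0.15 · √(404/0.4827) − 2.576
    = 0.15 · 28.9302 − 2.576
    = 4.3395 − 2.576 = 1.7635 → 1.76
Power = Φ(1.76) = 0.961.

Power ≈ 0.961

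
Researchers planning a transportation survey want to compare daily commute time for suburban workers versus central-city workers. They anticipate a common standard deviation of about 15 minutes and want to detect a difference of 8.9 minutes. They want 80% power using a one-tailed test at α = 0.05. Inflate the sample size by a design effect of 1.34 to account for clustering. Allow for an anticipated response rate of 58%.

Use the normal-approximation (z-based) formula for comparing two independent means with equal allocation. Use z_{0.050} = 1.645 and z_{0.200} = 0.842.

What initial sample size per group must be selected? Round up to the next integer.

n = 82 per group

n = (z_α + z_β)² · (σ₁² + σ₂²) / δ²
  = (1.645 + 0.842)² · (2·15² = 450) / 8.9²
  = 6.1852 · 450 / 79.21
  = 35.14
Design effect: 1.34 × 35.14 = 47.09.
Adjust for 58% response: 47.09 / 0.58 = 81.18.
Round up → n = 82 per group.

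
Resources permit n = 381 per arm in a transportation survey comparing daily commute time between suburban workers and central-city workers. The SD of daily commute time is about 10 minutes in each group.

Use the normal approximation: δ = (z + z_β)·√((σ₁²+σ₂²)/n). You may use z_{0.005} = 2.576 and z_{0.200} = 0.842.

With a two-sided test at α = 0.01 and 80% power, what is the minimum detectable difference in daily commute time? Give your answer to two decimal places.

δ = (z_{α/2} + z_β) · √((σ₁²+σ₂²)/n)
  = (2.576 + 0.842) · √(200/381)
  = 3.418 · √0.52493
  = 3.418 · 0.7245
  = 2.4764

Minimum detectable difference ≈ 2.48 minutes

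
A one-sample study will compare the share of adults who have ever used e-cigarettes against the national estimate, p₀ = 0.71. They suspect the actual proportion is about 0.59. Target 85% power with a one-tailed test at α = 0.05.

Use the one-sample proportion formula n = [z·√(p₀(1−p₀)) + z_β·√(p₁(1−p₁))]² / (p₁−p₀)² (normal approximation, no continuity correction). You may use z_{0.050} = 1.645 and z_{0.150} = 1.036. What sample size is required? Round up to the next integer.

n = 110

n = [z_α·√(p₀q₀) + z_β·√(p₁q₁)]² / (p₁ − p₀)²
  = [1.645·√(0.71·0.29) + 1.036·√(0.59·0.41)]² / (-0.12)²
  = [1.645·0.4538 + 1.036·0.4918]² / 0.0144
  = [1.2560]² / 0.0144
  = 109.55
Round up → n = 110.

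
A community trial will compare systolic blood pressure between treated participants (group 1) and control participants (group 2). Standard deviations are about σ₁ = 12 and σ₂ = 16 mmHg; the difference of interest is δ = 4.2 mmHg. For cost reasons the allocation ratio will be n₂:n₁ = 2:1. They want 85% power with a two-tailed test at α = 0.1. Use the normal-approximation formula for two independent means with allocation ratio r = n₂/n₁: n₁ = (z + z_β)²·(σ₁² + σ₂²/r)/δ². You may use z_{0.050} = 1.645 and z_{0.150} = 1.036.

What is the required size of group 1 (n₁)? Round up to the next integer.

n₁ = 111

n₁ = (z_{α/2} + z_β)² · (σ₁² + σ₂²/r) / δ²
   = (1.645 + 1.036)² · (12² + 16²/2) / 4.2²
   = 7.1878 · (144 + 128) / 17.64
   = 7.1878 · 272 / 17.64
   = 110.83
Round up → n₁ = 111; n₂ = r·n₁ = 2 × 111 = 222.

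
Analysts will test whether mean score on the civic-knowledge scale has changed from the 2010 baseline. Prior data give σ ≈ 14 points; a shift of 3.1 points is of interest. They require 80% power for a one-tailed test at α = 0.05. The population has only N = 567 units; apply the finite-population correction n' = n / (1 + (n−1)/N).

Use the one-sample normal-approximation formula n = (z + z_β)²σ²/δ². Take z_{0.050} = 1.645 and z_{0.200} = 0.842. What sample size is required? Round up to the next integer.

n = (z_α + z_β)² · σ² / δ²
  = (1.645 + 0.842)² · 14² / 3.1²
  = 6.1852 · 196 / 9.61
  = 126.15
Finite-population correction (N = 567): 126.15 / (1 + (126.15 − 1)/567) = 103.34.
Round up → n = 104.

n = 104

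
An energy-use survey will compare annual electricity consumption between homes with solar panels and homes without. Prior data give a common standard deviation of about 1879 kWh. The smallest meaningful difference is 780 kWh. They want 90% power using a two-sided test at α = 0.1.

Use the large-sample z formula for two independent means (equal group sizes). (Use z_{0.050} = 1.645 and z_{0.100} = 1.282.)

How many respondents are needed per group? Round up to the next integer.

n = 100 per group

n = (z_{α/2} + z_β)² · (σ₁² + σ₂²) / δ²
  = (1.645 + 1.282)² · (2·1879² = 7061282) / 780²
  = 8.5673 · 7061282 / 608400
  = 99.44
Round up → n = 100 per group.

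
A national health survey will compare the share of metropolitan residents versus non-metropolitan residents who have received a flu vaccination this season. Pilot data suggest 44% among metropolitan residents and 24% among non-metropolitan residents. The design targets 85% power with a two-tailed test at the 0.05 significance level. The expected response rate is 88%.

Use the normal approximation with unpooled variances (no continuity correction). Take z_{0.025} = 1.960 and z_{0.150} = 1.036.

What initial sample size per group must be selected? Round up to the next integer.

n = 110 per group

n = (z_{α/2} + z_β)² · [p₁(1−p₁) + p₂(1−p₂)] / (p₁ − p₂)²
  = (1.960 + 1.036)² · (0.44·0.56 + 0.24·0.76) / (0.20)²
  = (2.996)² · (0.2464 + 0.1824) / 0.0400
  = 8.9760 · 0.4288 / 0.0400
  = 96.22
Adjust for 88% response: 96.22 / 0.88 = 109.34.
Round up → n = 110 per group.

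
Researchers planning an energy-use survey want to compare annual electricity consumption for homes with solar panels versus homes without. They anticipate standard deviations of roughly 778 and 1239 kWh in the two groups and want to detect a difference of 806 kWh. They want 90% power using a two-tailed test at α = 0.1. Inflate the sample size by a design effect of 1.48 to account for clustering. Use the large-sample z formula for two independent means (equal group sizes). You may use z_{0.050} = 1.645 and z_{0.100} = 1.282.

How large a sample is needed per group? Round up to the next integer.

n = (z_{α/2} + z_β)² · (σ₁² + σ₂²) / δ²
  = (1.645 + 1.282)² · (778² + 1239² = 2140405) / 806²
  = 8.5673 · 2140405 / 649636
  = 28.23
Design effect: 1.48 × 28.23 = 41.78.
Round up → n = 42 per group.

n = 42 per group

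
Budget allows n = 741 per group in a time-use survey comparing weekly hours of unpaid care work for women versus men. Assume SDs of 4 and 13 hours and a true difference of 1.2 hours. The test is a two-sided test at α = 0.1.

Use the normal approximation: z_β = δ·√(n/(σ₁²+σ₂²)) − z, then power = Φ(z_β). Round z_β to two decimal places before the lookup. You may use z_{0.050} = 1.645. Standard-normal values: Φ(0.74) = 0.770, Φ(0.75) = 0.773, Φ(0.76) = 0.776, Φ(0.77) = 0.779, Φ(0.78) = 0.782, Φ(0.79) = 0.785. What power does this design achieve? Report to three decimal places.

z_β = δ·√(n/(σ₁²+σ₂²)) − z_{α/2}
    = 1.2 · √(741/185) − 1.645
    = 1.2 · 2.00135 − 1.645
    = 2.4016 − 1.645 = 0.7566 → 0.76
Power = Φ(0.76) = 0.776.

Power ≈ 0.776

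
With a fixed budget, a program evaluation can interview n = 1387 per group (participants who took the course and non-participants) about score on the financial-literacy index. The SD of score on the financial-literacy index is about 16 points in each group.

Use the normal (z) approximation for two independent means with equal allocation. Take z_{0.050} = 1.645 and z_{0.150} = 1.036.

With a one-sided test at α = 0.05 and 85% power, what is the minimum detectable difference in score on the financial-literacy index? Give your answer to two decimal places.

δ = (z_α + z_β) · √((σ₁²+σ₂²)/n)
  = (1.645 + 1.036) · √(512/1387)
  = 2.681 · √0.36914
  = 2.681 · 0.6076
  = 1.6289

Minimum detectable difference ≈ 1.63 points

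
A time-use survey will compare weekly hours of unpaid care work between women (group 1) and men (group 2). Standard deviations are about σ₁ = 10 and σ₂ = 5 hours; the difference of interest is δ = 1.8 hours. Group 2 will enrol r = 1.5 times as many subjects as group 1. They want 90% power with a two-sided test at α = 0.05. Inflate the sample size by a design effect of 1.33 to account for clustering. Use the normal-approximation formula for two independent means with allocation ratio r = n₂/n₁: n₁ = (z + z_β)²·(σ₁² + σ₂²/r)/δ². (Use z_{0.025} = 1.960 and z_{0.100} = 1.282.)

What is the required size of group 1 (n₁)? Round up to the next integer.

n₁ = (z_{α/2} + z_β)² · (σ₁² + σ₂²/r) / δ²
   = (1.960 + 1.282)² · (10² + 5²/1.5) / 1.8²
   = 10.5106 · (100 + 16.6667) / 3.24
   = 10.5106 · 116.6667 / 3.24
   = 378.47
Design effect: 1.33 × 378.47 = 503.36.
Round up → n₁ = 504; n₂ = r·n₁ = 1.5 × 504 = 756.

n₁ = 504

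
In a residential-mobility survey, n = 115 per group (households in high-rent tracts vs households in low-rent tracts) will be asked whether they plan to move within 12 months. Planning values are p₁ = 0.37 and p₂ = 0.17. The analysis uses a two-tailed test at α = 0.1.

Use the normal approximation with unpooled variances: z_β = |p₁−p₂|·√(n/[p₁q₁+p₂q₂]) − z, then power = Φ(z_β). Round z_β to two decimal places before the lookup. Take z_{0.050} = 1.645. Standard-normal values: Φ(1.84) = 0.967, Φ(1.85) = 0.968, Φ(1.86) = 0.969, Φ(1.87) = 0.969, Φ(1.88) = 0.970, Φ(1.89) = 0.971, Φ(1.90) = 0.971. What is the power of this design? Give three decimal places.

Power ≈ 0.969

z_β = |p₁−p₂|·√(n/[p₁q₁+p₂q₂]) − z_{α/2}
    = 0.20 · √(115/0.3742) − 1.645
    = 0.20 · 17.5306 − 1.645
    = 3.5061 − 1.645 = 1.8611 → 1.86
Power = Φ(1.86) = 0.969.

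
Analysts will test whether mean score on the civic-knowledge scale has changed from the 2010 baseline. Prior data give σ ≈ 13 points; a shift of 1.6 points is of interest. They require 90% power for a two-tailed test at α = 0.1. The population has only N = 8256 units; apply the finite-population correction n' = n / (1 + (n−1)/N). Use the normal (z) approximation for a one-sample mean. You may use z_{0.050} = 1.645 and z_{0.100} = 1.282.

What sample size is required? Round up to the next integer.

n = 530

n = (z_{α/2} + z_β)² · σ² / δ²
  = (1.645 + 1.282)² · 13² / 1.6²
  = 8.5673 · 169 / 2.56
  = 565.58
Finite-population correction (N = 8256): 565.58 / (1 + (565.58 − 1)/8256) = 529.38.
Round up → n = 530.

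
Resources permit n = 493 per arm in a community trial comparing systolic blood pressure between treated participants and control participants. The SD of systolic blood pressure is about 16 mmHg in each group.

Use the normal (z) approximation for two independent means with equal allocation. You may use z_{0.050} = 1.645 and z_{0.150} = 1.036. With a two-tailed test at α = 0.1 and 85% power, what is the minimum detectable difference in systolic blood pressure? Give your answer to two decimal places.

δ = (z_{α/2} + z_β) · √((σ₁²+σ₂²)/n)
  = (1.645 + 1.036) · √(512/493)
  = 2.681 · √1.0385
  = 2.681 · 1.0191
  = 2.7322

Minimum detectable difference ≈ 2.73 mmHg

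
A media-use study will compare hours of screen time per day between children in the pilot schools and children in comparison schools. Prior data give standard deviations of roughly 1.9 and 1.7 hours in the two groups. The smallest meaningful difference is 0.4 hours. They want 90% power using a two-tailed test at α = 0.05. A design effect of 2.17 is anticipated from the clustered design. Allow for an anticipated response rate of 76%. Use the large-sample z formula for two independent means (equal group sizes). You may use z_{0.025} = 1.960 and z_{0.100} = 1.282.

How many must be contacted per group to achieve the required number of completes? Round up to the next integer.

n = (z_{α/2} + z_β)² · (σ₁² + σ₂²) / δ²
  = (1.960 + 1.282)² · (1.9² + 1.7² = 6.5) / 0.4²
  = 10.5106 · 6.5 / 0.16
  = 426.99
Design effect: 2.17 × 426.99 = 926.57.
Adjust for 76% response: 926.57 / 0.76 = 1219.17.
Round up → n = 1220 per group.

n = 1220 per group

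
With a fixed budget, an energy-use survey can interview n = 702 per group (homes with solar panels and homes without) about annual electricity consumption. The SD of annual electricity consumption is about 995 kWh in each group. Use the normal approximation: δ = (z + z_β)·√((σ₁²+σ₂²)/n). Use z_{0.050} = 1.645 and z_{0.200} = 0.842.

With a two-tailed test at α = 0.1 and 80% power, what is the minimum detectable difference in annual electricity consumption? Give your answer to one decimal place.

Minimum detectable difference ≈ 132.1 kWh

δ = (z_{α/2} + z_β) · √((σ₁²+σ₂²)/n)
  = (1.645 + 0.842) · √(1980050/702)
  = 2.487 · √2820.6
  = 2.487 · 53.1092
  = 132.0825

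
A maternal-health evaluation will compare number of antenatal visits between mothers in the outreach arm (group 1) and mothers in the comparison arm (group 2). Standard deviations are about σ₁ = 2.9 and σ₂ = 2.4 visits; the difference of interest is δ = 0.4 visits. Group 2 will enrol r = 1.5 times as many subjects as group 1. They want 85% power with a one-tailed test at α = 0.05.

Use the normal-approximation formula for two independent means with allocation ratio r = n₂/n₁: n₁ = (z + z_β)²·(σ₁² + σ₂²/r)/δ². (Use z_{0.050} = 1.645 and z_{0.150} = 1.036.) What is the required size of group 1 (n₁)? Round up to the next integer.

n₁ = 551

n₁ = (z_α + z_β)² · (σ₁² + σ₂²/r) / δ²
   = (1.645 + 1.036)² · (2.9² + 2.4²/1.5) / 0.4²
   = 7.1878 · (8.41 + 3.84) / 0.16
   = 7.1878 · 12.25 / 0.16
   = 550.31
Round up → n₁ = 551; n₂ = r·n₁ = 1.5 × 551 = 827.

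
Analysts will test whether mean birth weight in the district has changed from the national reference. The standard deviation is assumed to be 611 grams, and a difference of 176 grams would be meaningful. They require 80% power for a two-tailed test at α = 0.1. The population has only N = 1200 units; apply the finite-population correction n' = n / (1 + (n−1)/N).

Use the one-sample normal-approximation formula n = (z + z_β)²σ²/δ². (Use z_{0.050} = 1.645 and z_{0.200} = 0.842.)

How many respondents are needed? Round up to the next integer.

n = 71

n = (z_{α/2} + z_β)² · σ² / δ²
  = (1.645 + 0.842)² · 611² / 176²
  = 6.1852 · 373321 / 30976
  = 74.54
Finite-population correction (N = 1200): 74.54 / (1 + (74.54 − 1)/1200) = 70.24.
Round up → n = 71.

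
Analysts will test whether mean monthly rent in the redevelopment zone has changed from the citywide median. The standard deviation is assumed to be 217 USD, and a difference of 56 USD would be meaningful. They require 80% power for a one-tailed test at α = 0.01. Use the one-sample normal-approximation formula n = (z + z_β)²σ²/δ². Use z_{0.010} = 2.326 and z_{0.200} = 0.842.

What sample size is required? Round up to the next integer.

n = 151

n = (z_α + z_β)² · σ² / δ²
  = (2.326 + 0.842)² · 217² / 56²
  = 10.0362 · 47089 / 3136
  = 150.70
Round up → n = 151.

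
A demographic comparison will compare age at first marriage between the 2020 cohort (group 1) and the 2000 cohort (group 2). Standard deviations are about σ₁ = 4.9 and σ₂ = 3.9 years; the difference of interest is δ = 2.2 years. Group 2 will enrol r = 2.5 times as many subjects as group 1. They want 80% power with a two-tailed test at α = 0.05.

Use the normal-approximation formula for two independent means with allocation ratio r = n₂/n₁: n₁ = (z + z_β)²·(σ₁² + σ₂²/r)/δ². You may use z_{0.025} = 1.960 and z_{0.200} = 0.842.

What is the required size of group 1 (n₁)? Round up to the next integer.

n₁ = (z_{α/2} + z_β)² · (σ₁² + σ₂²/r) / δ²
   = (1.960 + 0.842)² · (4.9² + 3.9²/2.5) / 2.2²
   = 7.8512 · (24.01 + 6.084) / 4.84
   = 7.8512 · 30.094 / 4.84
   = 48.82
Round up → n₁ = 49; n₂ = r·n₁ = 2.5 × 49 = 123.

n₁ = 49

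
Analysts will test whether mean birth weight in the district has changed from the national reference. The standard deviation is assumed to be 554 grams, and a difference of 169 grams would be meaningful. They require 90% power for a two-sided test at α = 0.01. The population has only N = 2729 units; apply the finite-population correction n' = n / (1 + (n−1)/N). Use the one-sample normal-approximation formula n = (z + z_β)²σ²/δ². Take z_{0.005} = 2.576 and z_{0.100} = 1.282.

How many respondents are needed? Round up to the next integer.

n = 152

n = (z_{α/2} + z_β)² · σ² / δ²
  = (2.576 + 1.282)² · 554² / 169²
  = 14.8842 · 306916 / 28561
  = 159.94
Finite-population correction (N = 2729): 159.94 / (1 + (159.94 − 1)/2729) = 151.14.
Round up → n = 152.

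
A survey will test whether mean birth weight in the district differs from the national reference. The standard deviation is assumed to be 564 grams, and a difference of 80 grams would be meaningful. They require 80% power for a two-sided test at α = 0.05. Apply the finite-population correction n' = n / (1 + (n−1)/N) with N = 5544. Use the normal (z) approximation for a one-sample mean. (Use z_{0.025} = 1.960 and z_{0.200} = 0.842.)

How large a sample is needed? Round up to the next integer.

n = 365

n = (z_{α/2} + z_β)² · σ² / δ²
  = (1.960 + 0.842)² · 564² / 80²
  = 7.8512 · 318096 / 6400
  = 390.22
Finite-population correction (N = 5544): 390.22 / (1 + (390.22 − 1)/5544) = 364.63.
Round up → n = 365.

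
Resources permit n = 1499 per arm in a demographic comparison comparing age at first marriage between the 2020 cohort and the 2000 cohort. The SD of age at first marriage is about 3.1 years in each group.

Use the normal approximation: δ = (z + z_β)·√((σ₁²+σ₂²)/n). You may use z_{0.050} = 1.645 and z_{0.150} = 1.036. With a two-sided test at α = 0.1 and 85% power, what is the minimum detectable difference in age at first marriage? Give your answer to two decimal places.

δ = (z_{α/2} + z_β) · √((σ₁²+σ₂²)/n)
  = (1.645 + 1.036) · √(19.22/1499)
  = 2.681 · √0.01282
  = 2.681 · 0.1132
  = 0.3036

Minimum detectable difference ≈ 0.30 years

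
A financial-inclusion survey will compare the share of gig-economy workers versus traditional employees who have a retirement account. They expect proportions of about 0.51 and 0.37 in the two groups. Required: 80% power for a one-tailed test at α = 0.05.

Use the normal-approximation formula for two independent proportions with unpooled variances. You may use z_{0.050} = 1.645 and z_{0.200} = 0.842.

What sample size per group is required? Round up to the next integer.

n = (z_α + z_β)² · [p₁(1−p₁) + p₂(1−p₂)] / (p₁ − p₂)²
  = (1.645 + 0.842)² · (0.51·0.49 + 0.37·0.63) / (0.14)²
  = (2.487)² · (0.2499 + 0.2331) / 0.0196
  = 6.1852 · 0.4830 / 0.0196
  = 152.42
Round up → n = 153 per group.

n = 153 per group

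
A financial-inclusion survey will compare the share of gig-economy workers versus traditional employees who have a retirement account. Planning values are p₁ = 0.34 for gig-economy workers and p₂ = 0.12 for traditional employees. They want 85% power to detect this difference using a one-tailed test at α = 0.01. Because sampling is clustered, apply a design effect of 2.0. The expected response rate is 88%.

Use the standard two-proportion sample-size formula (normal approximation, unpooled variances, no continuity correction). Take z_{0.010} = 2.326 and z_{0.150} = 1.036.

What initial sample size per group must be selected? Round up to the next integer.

n = 176 per group

n = (z_α + z_β)² · [p₁(1−p₁) + p₂(1−p₂)] / (p₁ − p₂)²
  = (2.326 + 1.036)² · (0.34·0.66 + 0.12·0.88) / (0.22)²
  = (3.362)² · (0.2244 + 0.1056) / 0.0484
  = 11.3030 · 0.3300 / 0.0484
  = 77.07
Design effect: 2.0 × 77.07 = 154.13.
Adjust for 88% response: 154.13 / 0.88 = 175.15.
Round up → n = 176 per group.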